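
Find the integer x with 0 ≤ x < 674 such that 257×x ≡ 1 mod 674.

139

Run the extended Euclidean algorithm:
674 = 2·257 + 160
257 = 1·160 + 97
160 = 1·97 + 63
97 = 1·63 + 34
63 = 1·34 + 29
34 = 1·29 + 5
29 = 5·5 + 4
5 = 1·4 + 1
4 = 4·1 + 0
gcd(257, 674) = 1, so the inverse exists.
Bézout: 1 = −53·674 + 139·257.
So 257⁻¹ ≡ 139 (mod 674).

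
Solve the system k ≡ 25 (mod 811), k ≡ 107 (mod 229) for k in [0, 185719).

811⁻¹ mod 229: 811·205 ≡ 1 (mod 229), so 811⁻¹ ≡ 205.
k = 25 + 811·((107 − 25)·205 mod 229) = 25 + 811·93 = 75448.
Check: 75448 mod 811 = 25, 75448 mod 229 = 107. ✓

75448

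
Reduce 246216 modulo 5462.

246216 = 45*5462 + 426, so 246216 ≡ 426 (mod 5462).

426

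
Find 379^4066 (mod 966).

4066 in binary is 111111100010, i.e. 4066 = 2048 + 1024 + 512 + 256 + 128 + 64 + 32 + 2.
379^1 ≡ 379 (mod 966)
379^2 ≡ 379^2 = 143641 ≡ 673 (mod 966)
379^4 ≡ 673^2 = 452929 ≡ 841 (mod 966)
379^8 ≡ 841^2 = 707281 ≡ 169 (mod 966)
379^16 ≡ 169^2 = 28561 ≡ 547 (mod 966)
379^32 ≡ 547^2 = 299209 ≡ 715 (mod 966)
379^64 ≡ 715^2 = 511225 ≡ 211 (mod 966)
379^128 ≡ 211^2 = 44521 ≡ 85 (mod 966)
379^256 ≡ 85^2 = 7225 ≡ 463 (mod 966)
379^512 ≡ 463^2 = 214369 ≡ 883 (mod 966)
379^1024 ≡ 883^2 = 779689 ≡ 127 (mod 966)
379^2048 ≡ 127^2 = 16129 ≡ 673 (mod 966)
379^4066 = 379^2048 * 379^1024 * 379^512 * 379^256 * 379^128 * 379^64 * 379^32 * 379^2 ≡ 673 * 127 * 883 * 463 * 85 * 211 * 715 * 673 (mod 966).
Accumulate the product:
673 * 127 = 85471 ≡ 463
463 * 883 = 408829 ≡ 211
211 * 463 = 97693 ≡ 127
127 * 85 = 10795 ≡ 169
169 * 211 = 35659 ≡ 883
883 * 715 = 631345 ≡ 547
547 * 673 = 368131 ≡ 85

85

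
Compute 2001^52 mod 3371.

595

2001^1 ≡ 2001 (mod 3371)
2001^2 ≡ 2001^2 = 4004001 ≡ 2624 (mod 3371)
2001^4 ≡ 2624^2 = 6885376 ≡ 1794 (mod 3371)
2001^8 ≡ 1794^2 = 3218436 ≡ 2502 (mod 3371)
2001^16 ≡ 2502^2 = 6260004 ≡ 57 (mod 3371)
2001^32 ≡ 57^2 = 3249 (mod 3371)
2001^52 = 2001^32 * 2001^16 * 2001^4 ≡ 3249 * 57 * 1794 (mod 3371).
Accumulate the product:
3249 * 57 = 185193 ≡ 3159
3159 * 1794 = 5667246 ≡ 595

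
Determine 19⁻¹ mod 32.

27

32 = 1*19 + 13
19 = 1*13 + 6
13 = 2*6 + 1
6 = 6*1 + 0
gcd(19, 32) = 1, so the inverse exists.
Bézout: 1 = 3*32 − 5*19.
So 19⁻¹ ≡ −5 ≡ 27 (mod 32).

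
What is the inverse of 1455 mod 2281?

1621

2281 = 1·1455 + 826
1455 = 1·826 + 629
826 = 1·629 + 197
629 = 3·197 + 38
197 = 5·38 + 7
38 = 5·7 + 3
7 = 2·3 + 1
3 = 3·1 + 0
gcd(1455, 2281) = 1, so the inverse exists.
Bézout: 1 = 421·2281 − 660·1455.
So 1455⁻¹ ≡ −660 ≡ 1621 (mod 2281).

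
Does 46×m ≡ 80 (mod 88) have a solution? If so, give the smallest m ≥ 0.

40

gcd(46, 88) = 2, and 2 | 80, so solutions exist.
Divide through by 2: 23×m ≡ 40 (mod 44).
23⁻¹ ≡ 23 (mod 44).
m ≡ 23×40 ≡ 40 (mod 44).
The smallest non-negative solution is m = 40.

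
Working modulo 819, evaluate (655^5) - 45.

(655)^5 ≡ 499 (mod 819)
499 - 45 = 454

454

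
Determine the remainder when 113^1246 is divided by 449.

Using repeated squaring:
1246 in binary is 10011011110, i.e. 1246 = 1024 + 128 + 64 + 16 + 8 + 4 + 2.
113^1 ≡ 113 (mod 449)
113^2 ≡ 113^2 = 12769 ≡ 197 (mod 449)
113^4 ≡ 197^2 = 38809 ≡ 195 (mod 449)
113^8 ≡ 195^2 = 38025 ≡ 309 (mod 449)
113^16 ≡ 309^2 = 95481 ≡ 293 (mod 449)
113^32 ≡ 293^2 = 85849 ≡ 90 (mod 449)
113^64 ≡ 90^2 = 8100 ≡ 18 (mod 449)
113^128 ≡ 18^2 = 324 (mod 449)
113^256 ≡ 324^2 = 104976 ≡ 359 (mod 449)
113^512 ≡ 359^2 = 128881 ≡ 18 (mod 449)
113^1024 ≡ 18^2 = 324 (mod 449)
113^1246 = 113^1024 · 113^128 · 113^64 · 113^16 · 113^8 · 113^4 · 113^2 ≡ 324 · 324 · 18 · 293 · 309 · 195 · 197 (mod 449).
Accumulate the product:
324 · 324 = 104976 ≡ 359
359 · 18 = 6462 ≡ 176
176 · 293 = 51568 ≡ 382
382 · 309 = 118038 ≡ 400
400 · 195 = 78000 ≡ 323
323 · 197 = 63631 ≡ 322

322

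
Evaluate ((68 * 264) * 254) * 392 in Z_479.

68 * 264 = 17952 ≡ 229 (mod 479)
229 * 254 = 58166 ≡ 207 (mod 479)
207 * 392 = 81144 ≡ 193 (mod 479)

193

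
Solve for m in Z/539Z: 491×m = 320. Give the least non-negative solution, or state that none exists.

173

gcd(491, 539) = 1, so a unique solution mod 539 exists.
491⁻¹ ≡ 393 (mod 539).
m ≡ 393×320 ≡ 173 (mod 539).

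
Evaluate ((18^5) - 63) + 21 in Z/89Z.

56

(18)^5 ≡ 9 (mod 89)
9 - 63 = -54 ≡ 35 (mod 89)
35 + 21 = 56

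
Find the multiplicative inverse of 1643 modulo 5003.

Apply the Euclidean algorithm and back-substitute:
5003 = 3*1643 + 74
1643 = 22*74 + 15
74 = 4*15 + 14
15 = 1*14 + 1
14 = 14*1 + 0
gcd(1643, 5003) = 1, so the inverse exists.
Bézout: 1 = −111*5003 + 338*1643.
So 1643⁻¹ ≡ 338 (mod 5003).

338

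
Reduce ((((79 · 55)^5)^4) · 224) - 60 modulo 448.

164

79 · 55 = 4345 ≡ 313 (mod 448)
(313)^5 ≡ 409 (mod 448)
(409)^4 ≡ 417 (mod 448)
417 · 224 = 93408 ≡ 224 (mod 448)
224 - 60 = 164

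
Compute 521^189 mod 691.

521^1 ≡ 521 (mod 691)
521^2 ≡ 521^2 = 271441 ≡ 569 (mod 691)
521^4 ≡ 569^2 = 323761 ≡ 373 (mod 691)
521^8 ≡ 373^2 = 139129 ≡ 238 (mod 691)
521^16 ≡ 238^2 = 56644 ≡ 673 (mod 691)
521^32 ≡ 673^2 = 452929 ≡ 324 (mod 691)
521^64 ≡ 324^2 = 104976 ≡ 635 (mod 691)
521^128 ≡ 635^2 = 403225 ≡ 372 (mod 691)
521^189 = 521^128 * 521^32 * 521^16 * 521^8 * 521^4 * 521^1 ≡ 372 * 324 * 673 * 238 * 373 * 521 (mod 691).
Accumulate the product:
372 * 324 = 120528 ≡ 294
294 * 673 = 197862 ≡ 236
236 * 238 = 56168 ≡ 197
197 * 373 = 73481 ≡ 235
235 * 521 = 122435 ≡ 128

128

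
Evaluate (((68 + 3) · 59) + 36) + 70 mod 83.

68 + 3 = 71
71 · 59 = 4189 ≡ 39 (mod 83)
39 + 36 = 75
75 + 70 = 145 ≡ 62 (mod 83)

62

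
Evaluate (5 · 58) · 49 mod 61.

58

5 · 58 = 290 ≡ 46 (mod 61)
46 · 49 = 2254 ≡ 58 (mod 61)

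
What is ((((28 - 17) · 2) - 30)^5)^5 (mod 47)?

28 - 17 = 11
11 · 2 = 22
22 - 30 = -8 ≡ 39 (mod 47)
(39)^5 ≡ 38 (mod 47)
(38)^5 ≡ 30 (mod 47)

30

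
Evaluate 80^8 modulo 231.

Using repeated squaring:
80^1 ≡ 80 (mod 231)
80^2 ≡ 80^2 = 6400 ≡ 163 (mod 231)
80^4 ≡ 163^2 = 26569 ≡ 4 (mod 231)
80^8 ≡ 4^2 = 16 (mod 231)
So 80^8 ≡ 16 (mod 231).

16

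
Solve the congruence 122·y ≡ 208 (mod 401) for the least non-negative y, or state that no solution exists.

gcd(122, 401) = 1, so a unique solution mod 401 exists.
122⁻¹ ≡ 378 (mod 401).
y ≡ 378·208 ≡ 28 (mod 401).

28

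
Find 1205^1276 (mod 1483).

1472

1276 in binary is 10011111100, i.e. 1276 = 1024 + 128 + 64 + 32 + 16 + 8 + 4.
1205^1 ≡ 1205 (mod 1483)
1205^2 ≡ 1205^2 = 1452025 ≡ 168 (mod 1483)
1205^4 ≡ 168^2 = 28224 ≡ 47 (mod 1483)
1205^8 ≡ 47^2 = 2209 ≡ 726 (mod 1483)
1205^16 ≡ 726^2 = 527076 ≡ 611 (mod 1483)
1205^32 ≡ 611^2 = 373321 ≡ 1088 (mod 1483)
1205^64 ≡ 1088^2 = 1183744 ≡ 310 (mod 1483)
1205^128 ≡ 310^2 = 96100 ≡ 1188 (mod 1483)
1205^256 ≡ 1188^2 = 1411344 ≡ 1011 (mod 1483)
1205^512 ≡ 1011^2 = 1022121 ≡ 334 (mod 1483)
1205^1024 ≡ 334^2 = 111556 ≡ 331 (mod 1483)
1205^1276 = 1205^1024 · 1205^128 · 1205^64 · 1205^32 · 1205^16 · 1205^8 · 1205^4 ≡ 331 · 1188 · 310 · 1088 · 611 · 726 · 47 (mod 1483).
Accumulate the product:
331 · 1188 = 393228 ≡ 233
233 · 310 = 72230 ≡ 1046
1046 · 1088 = 1138048 ≡ 587
587 · 611 = 358657 ≡ 1254
1254 · 726 = 910404 ≡ 1325
1325 · 47 = 62275 ≡ 1472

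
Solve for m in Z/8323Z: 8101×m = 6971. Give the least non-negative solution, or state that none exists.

381

gcd(8101, 8323) = 1, so a unique solution mod 8323 exists.
8101⁻¹ ≡ 2062 (mod 8323).
m ≡ 2062×6971 ≡ 381 (mod 8323).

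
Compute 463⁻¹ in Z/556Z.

Run the extended Euclidean algorithm:
556 = 1×463 + 93
463 = 4×93 + 91
93 = 1×91 + 2
91 = 45×2 + 1
2 = 2×1 + 0
gcd(463, 556) = 1, so the inverse exists.
Bézout: 1 = −229×556 + 275×463.
So 463⁻¹ ≡ 275 (mod 556).

275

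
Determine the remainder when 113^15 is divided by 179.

136

15 in binary is 1111, i.e. 15 = 8 + 4 + 2 + 1.
113^1 ≡ 113 (mod 179)
113^2 ≡ 113^2 = 12769 ≡ 60 (mod 179)
113^4 ≡ 60^2 = 3600 ≡ 20 (mod 179)
113^8 ≡ 20^2 = 400 ≡ 42 (mod 179)
113^15 = 113^8 * 113^4 * 113^2 * 113^1 ≡ 42 * 20 * 60 * 113 (mod 179).
Accumulate the product:
42 * 20 = 840 ≡ 124
124 * 60 = 7440 ≡ 101
101 * 113 = 11413 ≡ 136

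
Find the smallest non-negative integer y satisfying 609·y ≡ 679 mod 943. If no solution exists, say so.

gcd(609, 943) = 1, so a unique solution mod 943 exists.
609⁻¹ ≡ 895 (mod 943).
y ≡ 895·679 ≡ 413 (mod 943).

413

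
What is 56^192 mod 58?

56^1 ≡ 56 (mod 58)
56^2 ≡ 56^2 = 3136 ≡ 4 (mod 58)
56^4 ≡ 4^2 = 16 (mod 58)
56^8 ≡ 16^2 = 256 ≡ 24 (mod 58)
56^16 ≡ 24^2 = 576 ≡ 54 (mod 58)
56^32 ≡ 54^2 = 2916 ≡ 16 (mod 58)
56^64 ≡ 16^2 = 256 ≡ 24 (mod 58)
56^128 ≡ 24^2 = 576 ≡ 54 (mod 58)
56^192 = 56^128 × 56^64 ≡ 54 × 24 (mod 58).
54 × 24 = 1296 ≡ 20 (mod 58).

20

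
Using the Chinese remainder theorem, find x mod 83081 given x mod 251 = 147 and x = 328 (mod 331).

31773

251⁻¹ mod 331: 251×211 ≡ 1 (mod 331), so 251⁻¹ ≡ 211.
x = 147 + 251×((328 − 147)×211 mod 331) = 147 + 251×126 = 31773.
Check: 31773 mod 251 = 147, 31773 mod 331 = 328. ✓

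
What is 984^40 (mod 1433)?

Using repeated squaring:
40 in binary is 101000, i.e. 40 = 32 + 8.
984^1 ≡ 984 (mod 1433)
984^2 ≡ 984^2 = 968256 ≡ 981 (mod 1433)
984^4 ≡ 981^2 = 962361 ≡ 818 (mod 1433)
984^8 ≡ 818^2 = 669124 ≡ 1346 (mod 1433)
984^16 ≡ 1346^2 = 1811716 ≡ 404 (mod 1433)
984^32 ≡ 404^2 = 163216 ≡ 1287 (mod 1433)
984^40 = 984^32 × 984^8 ≡ 1287 × 1346 (mod 1433).
1287 × 1346 = 1732302 ≡ 1238 (mod 1433).

1238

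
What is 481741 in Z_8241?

481741 = 58·8241 + 3763, so 481741 ≡ 3763 (mod 8241).

3763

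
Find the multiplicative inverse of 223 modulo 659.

659 = 2·223 + 213
223 = 1·213 + 10
213 = 21·10 + 3
10 = 3·3 + 1
3 = 3·1 + 0
gcd(223, 659) = 1, so the inverse exists.
Bézout: 1 = −67·659 + 198·223.
So 223⁻¹ ≡ 198 (mod 659).

198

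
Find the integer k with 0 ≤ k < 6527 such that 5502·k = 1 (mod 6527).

Run the extended Euclidean algorithm:
6527 = 1*5502 + 1025
5502 = 5*1025 + 377
1025 = 2*377 + 271
377 = 1*271 + 106
271 = 2*106 + 59
106 = 1*59 + 47
59 = 1*47 + 12
47 = 3*12 + 11
12 = 1*11 + 1
11 = 11*1 + 0
gcd(5502, 6527) = 1, so the inverse exists.
Back-substitute for 1:
1 = 1*12 − 1*11
  = −1*47 + 4*12
  = 4*59 − 5*47
  = −5*106 + 9*59
  = 9*271 − 23*106
  = −23*377 + 32*271
  = 32*1025 − 87*377
  = −87*5502 + 467*1025
  = 467*6527 − 554*5502
So 5502⁻¹ ≡ −554 ≡ 5973 (mod 6527).

5973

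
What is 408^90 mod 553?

302

90 in binary is 1011010, i.e. 90 = 64 + 16 + 8 + 2.
408^1 ≡ 408 (mod 553)
408^2 ≡ 408^2 = 166464 ≡ 11 (mod 553)
408^4 ≡ 11^2 = 121 (mod 553)
408^8 ≡ 121^2 = 14641 ≡ 263 (mod 553)
408^16 ≡ 263^2 = 69169 ≡ 44 (mod 553)
408^32 ≡ 44^2 = 1936 ≡ 277 (mod 553)
408^64 ≡ 277^2 = 76729 ≡ 415 (mod 553)
408^90 = 408^64 × 408^16 × 408^8 × 408^2 ≡ 415 × 44 × 263 × 11 (mod 553).
Accumulate the product:
415 × 44 = 18260 ≡ 11
11 × 263 = 2893 ≡ 128
128 × 11 = 1408 ≡ 302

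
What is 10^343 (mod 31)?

Compute successive squares:
10^1 ≡ 10 (mod 31)
10^2 ≡ 10^2 = 100 ≡ 7 (mod 31)
10^4 ≡ 7^2 = 49 ≡ 18 (mod 31)
10^8 ≡ 18^2 = 324 ≡ 14 (mod 31)
10^16 ≡ 14^2 = 196 ≡ 10 (mod 31)
10^32 ≡ 10^2 = 100 ≡ 7 (mod 31)
10^64 ≡ 7^2 = 49 ≡ 18 (mod 31)
10^128 ≡ 18^2 = 324 ≡ 14 (mod 31)
10^256 ≡ 14^2 = 196 ≡ 10 (mod 31)
10^343 = 10^256 × 10^64 × 10^16 × 10^4 × 10^2 × 10^1 ≡ 10 × 18 × 10 × 18 × 7 × 10 (mod 31).
Accumulate the product:
10 × 18 = 180 ≡ 25
25 × 10 = 250 ≡ 2
2 × 18 = 36 ≡ 5
5 × 7 = 35 ≡ 4
4 × 10 = 40 ≡ 9

9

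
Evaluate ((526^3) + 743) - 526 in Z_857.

338

(526)^3 ≡ 121 (mod 857)
121 + 743 = 864 ≡ 7 (mod 857)
7 - 526 = -519 ≡ 338 (mod 857)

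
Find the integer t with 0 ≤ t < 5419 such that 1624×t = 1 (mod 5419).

5419 = 3×1624 + 547
1624 = 2×547 + 530
547 = 1×530 + 17
530 = 31×17 + 3
17 = 5×3 + 2
3 = 1×2 + 1
2 = 2×1 + 0
gcd(1624, 5419) = 1, so the inverse exists.
Bézout: 1 = −573×5419 + 1912×1624.
So 1624⁻¹ ≡ 1912 (mod 5419).

1912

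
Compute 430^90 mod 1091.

By square-and-multiply:
90 in binary is 1011010, i.e. 90 = 64 + 16 + 8 + 2.
430^1 ≡ 430 (mod 1091)
430^2 ≡ 430^2 = 184900 ≡ 521 (mod 1091)
430^4 ≡ 521^2 = 271441 ≡ 873 (mod 1091)
430^8 ≡ 873^2 = 762129 ≡ 611 (mod 1091)
430^16 ≡ 611^2 = 373321 ≡ 199 (mod 1091)
430^32 ≡ 199^2 = 39601 ≡ 325 (mod 1091)
430^64 ≡ 325^2 = 105625 ≡ 889 (mod 1091)
430^90 = 430^64 · 430^16 · 430^8 · 430^2 ≡ 889 · 199 · 611 · 521 (mod 1091).
Accumulate the product:
889 · 199 = 176911 ≡ 169
169 · 611 = 103259 ≡ 705
705 · 521 = 367305 ≡ 729

729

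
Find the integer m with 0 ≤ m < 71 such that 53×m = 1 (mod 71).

67

Apply the Euclidean algorithm and back-substitute:
71 = 1·53 + 18
53 = 2·18 + 17
18 = 1·17 + 1
17 = 17·1 + 0
gcd(53, 71) = 1, so the inverse exists.
Bézout: 1 = 3·71 − 4·53.
So 53⁻¹ ≡ −4 ≡ 67 (mod 71).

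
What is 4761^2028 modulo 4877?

2967

4761^1 ≡ 4761 (mod 4877)
4761^2 ≡ 4761^2 = 22667121 ≡ 3702 (mod 4877)
4761^4 ≡ 3702^2 = 13704804 ≡ 434 (mod 4877)
4761^8 ≡ 434^2 = 188356 ≡ 3030 (mod 4877)
4761^16 ≡ 3030^2 = 9180900 ≡ 2386 (mod 4877)
4761^32 ≡ 2386^2 = 5692996 ≡ 1537 (mod 4877)
4761^64 ≡ 1537^2 = 2362369 ≡ 1901 (mod 4877)
4761^128 ≡ 1901^2 = 3613801 ≡ 4821 (mod 4877)
4761^256 ≡ 4821^2 = 23242041 ≡ 3136 (mod 4877)
4761^512 ≡ 3136^2 = 9834496 ≡ 2464 (mod 4877)
4761^1024 ≡ 2464^2 = 6071296 ≡ 4308 (mod 4877)
4761^2028 = 4761^1024 × 4761^512 × 4761^256 × 4761^128 × 4761^64 × 4761^32 × 4761^8 × 4761^4 ≡ 4308 × 2464 × 3136 × 4821 × 1901 × 1537 × 3030 × 434 (mod 4877).
Accumulate the product:
4308 × 2464 = 10614912 ≡ 2560
2560 × 3136 = 8028160 ≡ 618
618 × 4821 = 2979378 ≡ 4408
4408 × 1901 = 8379608 ≡ 922
922 × 1537 = 1417114 ≡ 2784
2784 × 3030 = 8435520 ≡ 3187
3187 × 434 = 1383158 ≡ 2967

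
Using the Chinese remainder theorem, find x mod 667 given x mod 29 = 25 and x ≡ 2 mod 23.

29⁻¹ mod 23: 29·4 ≡ 1 (mod 23), so 29⁻¹ ≡ 4.
x = 25 + 29·((2 − 25)·4 mod 23) = 25 + 29·0 = 25.

25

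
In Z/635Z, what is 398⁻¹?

Run the extended Euclidean algorithm:
635 = 1*398 + 237
398 = 1*237 + 161
237 = 1*161 + 76
161 = 2*76 + 9
76 = 8*9 + 4
9 = 2*4 + 1
4 = 4*1 + 0
gcd(398, 635) = 1, so the inverse exists.
Bézout: 1 = −89*635 + 142*398.
So 398⁻¹ ≡ 142 (mod 635).

142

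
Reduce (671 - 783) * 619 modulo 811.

671 - 783 = -112 ≡ 699 (mod 811)
699 * 619 = 432681 ≡ 418 (mod 811)

418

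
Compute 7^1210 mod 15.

4

By square-and-multiply:
1210 in binary is 10010111010, i.e. 1210 = 1024 + 128 + 32 + 16 + 8 + 2.
7^1 ≡ 7 (mod 15)
7^2 ≡ 7^2 = 49 ≡ 4 (mod 15)
7^4 ≡ 4^2 = 16 ≡ 1 (mod 15)
7^8 ≡ 1^2 = 1 (mod 15)
7^16 ≡ 1^2 = 1 (mod 15)
7^32 ≡ 1^2 = 1 (mod 15)
7^64 ≡ 1^2 = 1 (mod 15)
7^128 ≡ 1^2 = 1 (mod 15)
7^256 ≡ 1^2 = 1 (mod 15)
7^512 ≡ 1^2 = 1 (mod 15)
7^1024 ≡ 1^2 = 1 (mod 15)
7^1210 = 7^1024 · 7^128 · 7^32 · 7^16 · 7^8 · 7^2 ≡ 1 · 1 · 1 · 1 · 1 · 4 (mod 15).
Accumulate the product:
1 · 1 = 1
1 · 1 = 1
1 · 1 = 1
1 · 1 = 1
1 · 4 = 4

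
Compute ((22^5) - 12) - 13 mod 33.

(22)^5 ≡ 22 (mod 33)
22 - 12 = 10
10 - 13 = -3 ≡ 30 (mod 33)

30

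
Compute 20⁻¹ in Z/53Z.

8

Run the extended Euclidean algorithm:
53 = 2*20 + 13
20 = 1*13 + 7
13 = 1*7 + 6
7 = 1*6 + 1
6 = 6*1 + 0
gcd(20, 53) = 1, so the inverse exists.
Back-substitute for 1:
1 = 1*7 − 1*6
  = −1*13 + 2*7
  = 2*20 − 3*13
  = −3*53 + 8*20
So 20⁻¹ ≡ 8 (mod 53).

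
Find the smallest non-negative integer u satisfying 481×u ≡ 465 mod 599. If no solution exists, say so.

458

gcd(481, 599) = 1, so a unique solution mod 599 exists.
481⁻¹ ≡ 533 (mod 599).
u ≡ 533×465 ≡ 458 (mod 599).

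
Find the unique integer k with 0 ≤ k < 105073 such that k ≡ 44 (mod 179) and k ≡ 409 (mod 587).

69675

179⁻¹ mod 587: 179·223 ≡ 1 (mod 587), so 179⁻¹ ≡ 223.
k = 44 + 179·((409 − 44)·223 mod 587) = 44 + 179·389 = 69675.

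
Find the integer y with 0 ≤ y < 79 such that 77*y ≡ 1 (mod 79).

79 = 1·77 + 2
77 = 38·2 + 1
2 = 2·1 + 0
gcd(77, 79) = 1, so the inverse exists.
Back-substitute for 1:
1 = 1·77 − 38·2
  = −38·79 + 39·77
So 77⁻¹ ≡ 39 (mod 79).

39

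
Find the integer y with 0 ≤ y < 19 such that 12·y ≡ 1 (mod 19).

8

Run the extended Euclidean algorithm:
19 = 1×12 + 7
12 = 1×7 + 5
7 = 1×5 + 2
5 = 2×2 + 1
2 = 2×1 + 0
gcd(12, 19) = 1, so the inverse exists.
Back-substitute for 1:
1 = 1×5 − 2×2
  = −2×7 + 3×5
  = 3×12 − 5×7
  = −5×19 + 8×12
So 12⁻¹ ≡ 8 (mod 19).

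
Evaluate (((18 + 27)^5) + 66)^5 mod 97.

50

18 + 27 = 45
(45)^5 ≡ 78 (mod 97)
78 + 66 = 144 ≡ 47 (mod 97)
(47)^5 ≡ 50 (mod 97)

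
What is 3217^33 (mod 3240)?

33 in binary is 100001, i.e. 33 = 32 + 1.
3217^1 ≡ 3217 (mod 3240)
3217^2 ≡ 3217^2 = 10349089 ≡ 529 (mod 3240)
3217^4 ≡ 529^2 = 279841 ≡ 1201 (mod 3240)
3217^8 ≡ 1201^2 = 1442401 ≡ 601 (mod 3240)
3217^16 ≡ 601^2 = 361201 ≡ 1561 (mod 3240)
3217^32 ≡ 1561^2 = 2436721 ≡ 241 (mod 3240)
3217^33 = 3217^32 · 3217^1 ≡ 241 · 3217 (mod 3240).
241 · 3217 = 775297 ≡ 937 (mod 3240).

937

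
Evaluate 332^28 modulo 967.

283

28 in binary is 11100, i.e. 28 = 16 + 8 + 4.
332^1 ≡ 332 (mod 967)
332^2 ≡ 332^2 = 110224 ≡ 953 (mod 967)
332^4 ≡ 953^2 = 908209 ≡ 196 (mod 967)
332^8 ≡ 196^2 = 38416 ≡ 703 (mod 967)
332^16 ≡ 703^2 = 494209 ≡ 72 (mod 967)
332^28 = 332^16 × 332^8 × 332^4 ≡ 72 × 703 × 196 (mod 967).
Accumulate the product:
72 × 703 = 50616 ≡ 332
332 × 196 = 65072 ≡ 283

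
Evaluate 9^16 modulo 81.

Using repeated squaring:
9^1 ≡ 9 (mod 81)
9^2 ≡ 9^2 = 81 ≡ 0 (mod 81)
9^4 ≡ 0^2 = 0 (mod 81)
9^8 ≡ 0^2 = 0 (mod 81)
9^16 ≡ 0^2 = 0 (mod 81)
So 9^16 ≡ 0 (mod 81).

0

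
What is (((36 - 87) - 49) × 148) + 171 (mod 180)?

131

36 - 87 = -51 ≡ 129 (mod 180)
129 - 49 = 80
80 × 148 = 11840 ≡ 140 (mod 180)
140 + 171 = 311 ≡ 131 (mod 180)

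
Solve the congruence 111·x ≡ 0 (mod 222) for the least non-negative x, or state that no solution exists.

gcd(111, 222) = 111, and 111 | 0, so solutions exist.
Divide through by 111: 1·x = 0 (mod 2).
1⁻¹ ≡ 1 (mod 2).
x ≡ 1·0 ≡ 0 (mod 2).
The smallest non-negative solution is x = 0.

0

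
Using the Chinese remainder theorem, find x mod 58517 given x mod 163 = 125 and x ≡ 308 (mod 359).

163⁻¹ mod 359: 163*174 ≡ 1 (mod 359), so 163⁻¹ ≡ 174.
x = 125 + 163*((308 − 125)*174 mod 359) = 125 + 163*250 = 40875.

40875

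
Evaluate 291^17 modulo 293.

192

291^1 ≡ 291 (mod 293)
291^2 ≡ 291^2 = 84681 ≡ 4 (mod 293)
291^4 ≡ 4^2 = 16 (mod 293)
291^8 ≡ 16^2 = 256 (mod 293)
291^16 ≡ 256^2 = 65536 ≡ 197 (mod 293)
291^17 = 291^16 · 291^1 ≡ 197 · 291 (mod 293).
197 · 291 = 57327 ≡ 192 (mod 293).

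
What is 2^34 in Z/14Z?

2

By square-and-multiply:
2^1 ≡ 2 (mod 14)
2^2 ≡ 2^2 = 4 (mod 14)
2^4 ≡ 4^2 = 16 ≡ 2 (mod 14)
2^8 ≡ 2^2 = 4 (mod 14)
2^16 ≡ 4^2 = 16 ≡ 2 (mod 14)
2^32 ≡ 2^2 = 4 (mod 14)
2^34 = 2^32 * 2^2 ≡ 4 * 4 (mod 14).
4 * 4 = 16 ≡ 2 (mod 14).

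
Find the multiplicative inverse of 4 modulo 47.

47 = 11*4 + 3
4 = 1*3 + 1
3 = 3*1 + 0
gcd(4, 47) = 1, so the inverse exists.
Back-substitute for 1:
1 = 1*4 − 1*3
  = −1*47 + 12*4
So 4⁻¹ ≡ 12 (mod 47).

12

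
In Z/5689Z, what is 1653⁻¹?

678

Apply the Euclidean algorithm and back-substitute:
5689 = 3×1653 + 730
1653 = 2×730 + 193
730 = 3×193 + 151
193 = 1×151 + 42
151 = 3×42 + 25
42 = 1×25 + 17
25 = 1×17 + 8
17 = 2×8 + 1
8 = 8×1 + 0
gcd(1653, 5689) = 1, so the inverse exists.
Back-substitute for 1:
1 = 1×17 − 2×8
  = −2×25 + 3×17
  = 3×42 − 5×25
  = −5×151 + 18×42
  = 18×193 − 23×151
  = −23×730 + 87×193
  = 87×1653 − 197×730
  = −197×5689 + 678×1653
So 1653⁻¹ ≡ 678 (mod 5689).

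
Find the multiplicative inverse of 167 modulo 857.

Apply the Euclidean algorithm and back-substitute:
857 = 5·167 + 22
167 = 7·22 + 13
22 = 1·13 + 9
13 = 1·9 + 4
9 = 2·4 + 1
4 = 4·1 + 0
gcd(167, 857) = 1, so the inverse exists.
Back-substitute for 1:
1 = 1·9 − 2·4
  = −2·13 + 3·9
  = 3·22 − 5·13
  = −5·167 + 38·22
  = 38·857 − 195·167
So 167⁻¹ ≡ −195 ≡ 662 (mod 857).

662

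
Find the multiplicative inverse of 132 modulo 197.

100

Run the extended Euclidean algorithm:
197 = 1*132 + 65
132 = 2*65 + 2
65 = 32*2 + 1
2 = 2*1 + 0
gcd(132, 197) = 1, so the inverse exists.
Back-substitute for 1:
1 = 1*65 − 32*2
  = −32*132 + 65*65
  = 65*197 − 97*132
So 132⁻¹ ≡ −97 ≡ 100 (mod 197).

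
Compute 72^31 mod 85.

Compute successive squares:
31 in binary is 11111, i.e. 31 = 16 + 8 + 4 + 2 + 1.
72^1 ≡ 72 (mod 85)
72^2 ≡ 72^2 = 5184 ≡ 84 (mod 85)
72^4 ≡ 84^2 = 7056 ≡ 1 (mod 85)
72^8 ≡ 1^2 = 1 (mod 85)
72^16 ≡ 1^2 = 1 (mod 85)
72^31 = 72^16 * 72^8 * 72^4 * 72^2 * 72^1 ≡ 1 * 1 * 1 * 84 * 72 (mod 85).
Accumulate the product:
1 * 1 = 1
1 * 1 = 1
1 * 84 = 84
84 * 72 = 6048 ≡ 13

13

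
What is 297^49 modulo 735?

717

49 in binary is 110001, i.e. 49 = 32 + 16 + 1.
297^1 ≡ 297 (mod 735)
297^2 ≡ 297^2 = 88209 ≡ 9 (mod 735)
297^4 ≡ 9^2 = 81 (mod 735)
297^8 ≡ 81^2 = 6561 ≡ 681 (mod 735)
297^16 ≡ 681^2 = 463761 ≡ 711 (mod 735)
297^32 ≡ 711^2 = 505521 ≡ 576 (mod 735)
297^49 = 297^32 * 297^16 * 297^1 ≡ 576 * 711 * 297 (mod 735).
Accumulate the product:
576 * 711 = 409536 ≡ 141
141 * 297 = 41877 ≡ 717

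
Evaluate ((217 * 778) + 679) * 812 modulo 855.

217 * 778 = 168826 ≡ 391 (mod 855)
391 + 679 = 1070 ≡ 215 (mod 855)
215 * 812 = 174580 ≡ 160 (mod 855)

160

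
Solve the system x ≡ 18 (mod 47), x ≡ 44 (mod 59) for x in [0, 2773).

47⁻¹ mod 59: 47·54 ≡ 1 (mod 59), so 47⁻¹ ≡ 54.
x = 18 + 47·((44 − 18)·54 mod 59) = 18 + 47·47 = 2227.
Check: 2227 mod 47 = 18, 2227 mod 59 = 44. ✓

2227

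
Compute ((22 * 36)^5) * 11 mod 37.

5

22 * 36 = 792 ≡ 15 (mod 37)
(15)^5 ≡ 24 (mod 37)
24 * 11 = 264 ≡ 5 (mod 37)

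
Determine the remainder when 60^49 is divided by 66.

42

Using repeated squaring:
49 in binary is 110001, i.e. 49 = 32 + 16 + 1.
60^1 ≡ 60 (mod 66)
60^2 ≡ 60^2 = 3600 ≡ 36 (mod 66)
60^4 ≡ 36^2 = 1296 ≡ 42 (mod 66)
60^8 ≡ 42^2 = 1764 ≡ 48 (mod 66)
60^16 ≡ 48^2 = 2304 ≡ 60 (mod 66)
60^32 ≡ 60^2 = 3600 ≡ 36 (mod 66)
60^49 = 60^32 * 60^16 * 60^1 ≡ 36 * 60 * 60 (mod 66).
Accumulate the product:
36 * 60 = 2160 ≡ 48
48 * 60 = 2880 ≡ 42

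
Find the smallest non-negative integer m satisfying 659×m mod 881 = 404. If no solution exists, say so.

776

gcd(659, 881) = 1, so a unique solution mod 881 exists.
659⁻¹ ≡ 377 (mod 881).
m ≡ 377×404 ≡ 776 (mod 881).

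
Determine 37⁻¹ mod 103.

39

By the extended Euclidean algorithm:
103 = 2·37 + 29
37 = 1·29 + 8
29 = 3·8 + 5
8 = 1·5 + 3
5 = 1·3 + 2
3 = 1·2 + 1
2 = 2·1 + 0
gcd(37, 103) = 1, so the inverse exists.
Back-substitute for 1:
1 = 1·3 − 1·2
  = −1·5 + 2·3
  = 2·8 − 3·5
  = −3·29 + 11·8
  = 11·37 − 14·29
  = −14·103 + 39·37
So 37⁻¹ ≡ 39 (mod 103).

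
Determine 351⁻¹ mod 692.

692 = 1×351 + 341
351 = 1×341 + 10
341 = 34×10 + 1
10 = 10×1 + 0
gcd(351, 692) = 1, so the inverse exists.
Bézout: 1 = 35×692 − 69×351.
So 351⁻¹ ≡ −69 ≡ 623 (mod 692).

623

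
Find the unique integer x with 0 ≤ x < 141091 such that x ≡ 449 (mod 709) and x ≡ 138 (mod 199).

709⁻¹ mod 199: 709·16 ≡ 1 (mod 199), so 709⁻¹ ≡ 16.
x = 449 + 709·((138 − 449)·16 mod 199) = 449 + 709·198 = 140831.
Check: 140831 mod 709 = 449, 140831 mod 199 = 138. ✓

140831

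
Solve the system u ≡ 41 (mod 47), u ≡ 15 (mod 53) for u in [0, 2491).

1075

47⁻¹ mod 53: 47×44 ≡ 1 (mod 53), so 47⁻¹ ≡ 44.
u = 41 + 47×((15 − 41)×44 mod 53) = 41 + 47×22 = 1075.
Check: 1075 mod 47 = 41, 1075 mod 53 = 15. ✓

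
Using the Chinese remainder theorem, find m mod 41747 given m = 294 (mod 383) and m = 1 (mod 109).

22891

383⁻¹ mod 109: 383*37 ≡ 1 (mod 109), so 383⁻¹ ≡ 37.
m = 294 + 383*((1 − 294)*37 mod 109) = 294 + 383*59 = 22891.
Check: 22891 mod 383 = 294, 22891 mod 109 = 1. ✓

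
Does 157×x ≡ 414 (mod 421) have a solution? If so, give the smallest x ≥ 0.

8

gcd(157, 421) = 1, so a unique solution mod 421 exists.
157⁻¹ ≡ 59 (mod 421).
x ≡ 59×414 ≡ 8 (mod 421).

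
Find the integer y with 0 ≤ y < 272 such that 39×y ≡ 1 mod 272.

7

272 = 6*39 + 38
39 = 1*38 + 1
38 = 38*1 + 0
gcd(39, 272) = 1, so the inverse exists.
Bézout: 1 = −1*272 + 7*39.
So 39⁻¹ ≡ 7 (mod 272).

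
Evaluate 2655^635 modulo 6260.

By square-and-multiply:
635 in binary is 1001111011, i.e. 635 = 512 + 64 + 32 + 16 + 8 + 2 + 1.
2655^1 ≡ 2655 (mod 6260)
2655^2 ≡ 2655^2 = 7049025 ≡ 265 (mod 6260)
2655^4 ≡ 265^2 = 70225 ≡ 1365 (mod 6260)
2655^8 ≡ 1365^2 = 1863225 ≡ 4005 (mod 6260)
2655^16 ≡ 4005^2 = 16040025 ≡ 1905 (mod 6260)
2655^32 ≡ 1905^2 = 3629025 ≡ 4485 (mod 6260)
2655^64 ≡ 4485^2 = 20115225 ≡ 1845 (mod 6260)
2655^128 ≡ 1845^2 = 3404025 ≡ 4845 (mod 6260)
2655^256 ≡ 4845^2 = 23474025 ≡ 5285 (mod 6260)
2655^512 ≡ 5285^2 = 27931225 ≡ 5365 (mod 6260)
2655^635 = 2655^512 × 2655^64 × 2655^32 × 2655^16 × 2655^8 × 2655^2 × 2655^1 ≡ 5365 × 1845 × 4485 × 1905 × 4005 × 265 × 2655 (mod 6260).
Accumulate the product:
5365 × 1845 = 9898425 ≡ 1365
1365 × 4485 = 6122025 ≡ 6005
6005 × 1905 = 11439525 ≡ 2505
2505 × 4005 = 10032525 ≡ 4005
4005 × 265 = 1061325 ≡ 3385
3385 × 2655 = 8987175 ≡ 4075

4075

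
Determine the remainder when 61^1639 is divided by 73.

12

Using repeated squaring:
1639 in binary is 11001100111, i.e. 1639 = 1024 + 512 + 64 + 32 + 4 + 2 + 1.
61^1 ≡ 61 (mod 73)
61^2 ≡ 61^2 = 3721 ≡ 71 (mod 73)
61^4 ≡ 71^2 = 5041 ≡ 4 (mod 73)
61^8 ≡ 4^2 = 16 (mod 73)
61^16 ≡ 16^2 = 256 ≡ 37 (mod 73)
61^32 ≡ 37^2 = 1369 ≡ 55 (mod 73)
61^64 ≡ 55^2 = 3025 ≡ 32 (mod 73)
61^128 ≡ 32^2 = 1024 ≡ 2 (mod 73)
61^256 ≡ 2^2 = 4 (mod 73)
61^512 ≡ 4^2 = 16 (mod 73)
61^1024 ≡ 16^2 = 256 ≡ 37 (mod 73)
61^1639 = 61^1024 * 61^512 * 61^64 * 61^32 * 61^4 * 61^2 * 61^1 ≡ 37 * 16 * 32 * 55 * 4 * 71 * 61 (mod 73).
Accumulate the product:
37 * 16 = 592 ≡ 8
8 * 32 = 256 ≡ 37
37 * 55 = 2035 ≡ 64
64 * 4 = 256 ≡ 37
37 * 71 = 2627 ≡ 72
72 * 61 = 4392 ≡ 12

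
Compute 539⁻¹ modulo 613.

555

Run the extended Euclidean algorithm:
613 = 1×539 + 74
539 = 7×74 + 21
74 = 3×21 + 11
21 = 1×11 + 10
11 = 1×10 + 1
10 = 10×1 + 0
gcd(539, 613) = 1, so the inverse exists.
Bézout: 1 = 51×613 − 58×539.
So 539⁻¹ ≡ −58 ≡ 555 (mod 613).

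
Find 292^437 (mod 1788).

1324

292^1 ≡ 292 (mod 1788)
292^2 ≡ 292^2 = 85264 ≡ 1228 (mod 1788)
292^4 ≡ 1228^2 = 1507984 ≡ 700 (mod 1788)
292^8 ≡ 700^2 = 490000 ≡ 88 (mod 1788)
292^16 ≡ 88^2 = 7744 ≡ 592 (mod 1788)
292^32 ≡ 592^2 = 350464 ≡ 16 (mod 1788)
292^64 ≡ 16^2 = 256 (mod 1788)
292^128 ≡ 256^2 = 65536 ≡ 1168 (mod 1788)
292^256 ≡ 1168^2 = 1364224 ≡ 1768 (mod 1788)
292^437 = 292^256 * 292^128 * 292^32 * 292^16 * 292^4 * 292^1 ≡ 1768 * 1168 * 16 * 592 * 700 * 292 (mod 1788).
Accumulate the product:
1768 * 1168 = 2065024 ≡ 1672
1672 * 16 = 26752 ≡ 1720
1720 * 592 = 1018240 ≡ 868
868 * 700 = 607600 ≡ 1468
1468 * 292 = 428656 ≡ 1324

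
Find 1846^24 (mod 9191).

Using repeated squaring:
24 in binary is 11000, i.e. 24 = 16 + 8.
1846^1 ≡ 1846 (mod 9191)
1846^2 ≡ 1846^2 = 3407716 ≡ 7046 (mod 9191)
1846^4 ≡ 7046^2 = 49646116 ≡ 5525 (mod 9191)
1846^8 ≡ 5525^2 = 30525625 ≡ 2314 (mod 9191)
1846^16 ≡ 2314^2 = 5354596 ≡ 5434 (mod 9191)
1846^24 = 1846^16 × 1846^8 ≡ 5434 × 2314 (mod 9191).
5434 × 2314 = 12574276 ≡ 988 (mod 9191).

988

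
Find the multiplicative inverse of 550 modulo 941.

By the extended Euclidean algorithm:
941 = 1*550 + 391
550 = 1*391 + 159
391 = 2*159 + 73
159 = 2*73 + 13
73 = 5*13 + 8
13 = 1*8 + 5
8 = 1*5 + 3
5 = 1*3 + 2
3 = 1*2 + 1
2 = 2*1 + 0
gcd(550, 941) = 1, so the inverse exists.
Bézout: 1 = 211*941 − 361*550.
So 550⁻¹ ≡ −361 ≡ 580 (mod 941).

580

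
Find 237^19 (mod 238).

19 in binary is 10011, i.e. 19 = 16 + 2 + 1.
237^1 ≡ 237 (mod 238)
237^2 ≡ 237^2 = 56169 ≡ 1 (mod 238)
237^4 ≡ 1^2 = 1 (mod 238)
237^8 ≡ 1^2 = 1 (mod 238)
237^16 ≡ 1^2 = 1 (mod 238)
237^19 = 237^16 * 237^2 * 237^1 ≡ 1 * 1 * 237 (mod 238).
Accumulate the product:
1 * 1 = 1
1 * 237 = 237

237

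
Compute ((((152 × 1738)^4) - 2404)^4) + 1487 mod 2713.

152 × 1738 = 264176 ≡ 1015 (mod 2713)
(1015)^4 ≡ 1181 (mod 2713)
1181 - 2404 = -1223 ≡ 1490 (mod 2713)
(1490)^4 ≡ 1168 (mod 2713)
1168 + 1487 = 2655

2655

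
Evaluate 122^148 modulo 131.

109

Compute successive squares:
148 in binary is 10010100, i.e. 148 = 128 + 16 + 4.
122^1 ≡ 122 (mod 131)
122^2 ≡ 122^2 = 14884 ≡ 81 (mod 131)
122^4 ≡ 81^2 = 6561 ≡ 11 (mod 131)
122^8 ≡ 11^2 = 121 (mod 131)
122^16 ≡ 121^2 = 14641 ≡ 100 (mod 131)
122^32 ≡ 100^2 = 10000 ≡ 44 (mod 131)
122^64 ≡ 44^2 = 1936 ≡ 102 (mod 131)
122^128 ≡ 102^2 = 10404 ≡ 55 (mod 131)
122^148 = 122^128 * 122^16 * 122^4 ≡ 55 * 100 * 11 (mod 131).
Accumulate the product:
55 * 100 = 5500 ≡ 129
129 * 11 = 1419 ≡ 109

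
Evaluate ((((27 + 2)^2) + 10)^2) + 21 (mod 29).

5

27 + 2 = 29 ≡ 0 (mod 29)
(0)^2 ≡ 0 (mod 29)
0 + 10 = 10
(10)^2 ≡ 13 (mod 29)
13 + 21 = 34 ≡ 5 (mod 29)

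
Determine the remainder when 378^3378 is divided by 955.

329

3378 in binary is 110100110010, i.e. 3378 = 2048 + 1024 + 256 + 32 + 16 + 2.
378^1 ≡ 378 (mod 955)
378^2 ≡ 378^2 = 142884 ≡ 589 (mod 955)
378^4 ≡ 589^2 = 346921 ≡ 256 (mod 955)
378^8 ≡ 256^2 = 65536 ≡ 596 (mod 955)
378^16 ≡ 596^2 = 355216 ≡ 911 (mod 955)
378^32 ≡ 911^2 = 829921 ≡ 26 (mod 955)
378^64 ≡ 26^2 = 676 (mod 955)
378^128 ≡ 676^2 = 456976 ≡ 486 (mod 955)
378^256 ≡ 486^2 = 236196 ≡ 311 (mod 955)
378^512 ≡ 311^2 = 96721 ≡ 266 (mod 955)
378^1024 ≡ 266^2 = 70756 ≡ 86 (mod 955)
378^2048 ≡ 86^2 = 7396 ≡ 711 (mod 955)
378^3378 = 378^2048 · 378^1024 · 378^256 · 378^32 · 378^16 · 378^2 ≡ 711 · 86 · 311 · 26 · 911 · 589 (mod 955).
Accumulate the product:
711 · 86 = 61146 ≡ 26
26 · 311 = 8086 ≡ 446
446 · 26 = 11596 ≡ 136
136 · 911 = 123896 ≡ 701
701 · 589 = 412889 ≡ 329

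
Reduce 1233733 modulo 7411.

3507

1233733 = 166*7411 + 3507, so 1233733 ≡ 3507 (mod 7411).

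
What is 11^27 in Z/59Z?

39

By square-and-multiply:
27 in binary is 11011, i.e. 27 = 16 + 8 + 2 + 1.
11^1 ≡ 11 (mod 59)
11^2 ≡ 11^2 = 121 ≡ 3 (mod 59)
11^4 ≡ 3^2 = 9 (mod 59)
11^8 ≡ 9^2 = 81 ≡ 22 (mod 59)
11^16 ≡ 22^2 = 484 ≡ 12 (mod 59)
11^27 = 11^16 × 11^8 × 11^2 × 11^1 ≡ 12 × 22 × 3 × 11 (mod 59).
Accumulate the product:
12 × 22 = 264 ≡ 28
28 × 3 = 84 ≡ 25
25 × 11 = 275 ≡ 39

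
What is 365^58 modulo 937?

58 in binary is 111010, i.e. 58 = 32 + 16 + 8 + 2.
365^1 ≡ 365 (mod 937)
365^2 ≡ 365^2 = 133225 ≡ 171 (mod 937)
365^4 ≡ 171^2 = 29241 ≡ 194 (mod 937)
365^8 ≡ 194^2 = 37636 ≡ 156 (mod 937)
365^16 ≡ 156^2 = 24336 ≡ 911 (mod 937)
365^32 ≡ 911^2 = 829921 ≡ 676 (mod 937)
365^58 = 365^32 × 365^16 × 365^8 × 365^2 ≡ 676 × 911 × 156 × 171 (mod 937).
Accumulate the product:
676 × 911 = 615836 ≡ 227
227 × 156 = 35412 ≡ 743
743 × 171 = 127053 ≡ 558

558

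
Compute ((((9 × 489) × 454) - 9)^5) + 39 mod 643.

9 × 489 = 4401 ≡ 543 (mod 643)
543 × 454 = 246522 ≡ 253 (mod 643)
253 - 9 = 244
(244)^5 ≡ 415 (mod 643)
415 + 39 = 454

454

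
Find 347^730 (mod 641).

730 in binary is 1011011010, i.e. 730 = 512 + 128 + 64 + 16 + 8 + 2.
347^1 ≡ 347 (mod 641)
347^2 ≡ 347^2 = 120409 ≡ 542 (mod 641)
347^4 ≡ 542^2 = 293764 ≡ 186 (mod 641)
347^8 ≡ 186^2 = 34596 ≡ 623 (mod 641)
347^16 ≡ 623^2 = 388129 ≡ 324 (mod 641)
347^32 ≡ 324^2 = 104976 ≡ 493 (mod 641)
347^64 ≡ 493^2 = 243049 ≡ 110 (mod 641)
347^128 ≡ 110^2 = 12100 ≡ 562 (mod 641)
347^256 ≡ 562^2 = 315844 ≡ 472 (mod 641)
347^512 ≡ 472^2 = 222784 ≡ 357 (mod 641)
347^730 = 347^512 · 347^128 · 347^64 · 347^16 · 347^8 · 347^2 ≡ 357 · 562 · 110 · 324 · 623 · 542 (mod 641).
Accumulate the product:
357 · 562 = 200634 ≡ 1
1 · 110 = 110
110 · 324 = 35640 ≡ 385
385 · 623 = 239855 ≡ 121
121 · 542 = 65582 ≡ 200

200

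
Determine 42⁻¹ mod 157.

Run the extended Euclidean algorithm:
157 = 3·42 + 31
42 = 1·31 + 11
31 = 2·11 + 9
11 = 1·9 + 2
9 = 4·2 + 1
2 = 2·1 + 0
gcd(42, 157) = 1, so the inverse exists.
Bézout: 1 = 19·157 − 71·42.
So 42⁻¹ ≡ −71 ≡ 86 (mod 157).

86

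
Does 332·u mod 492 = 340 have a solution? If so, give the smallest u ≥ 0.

44

gcd(332, 492) = 4, and 4 | 340, so solutions exist.
Divide through by 4: 83·u ≡ 85 mod 123.
83⁻¹ ≡ 83 (mod 123).
u ≡ 83·85 ≡ 44 (mod 123).
The smallest non-negative solution is u = 44.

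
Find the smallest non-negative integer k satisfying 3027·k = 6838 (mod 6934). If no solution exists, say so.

6556

gcd(3027, 6934) = 1, so a unique solution mod 6934 exists.
3027⁻¹ ≡ 4121 (mod 6934).
k ≡ 4121·6838 ≡ 6556 (mod 6934).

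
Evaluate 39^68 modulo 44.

37

Compute successive squares:
68 in binary is 1000100, i.e. 68 = 64 + 4.
39^1 ≡ 39 (mod 44)
39^2 ≡ 39^2 = 1521 ≡ 25 (mod 44)
39^4 ≡ 25^2 = 625 ≡ 9 (mod 44)
39^8 ≡ 9^2 = 81 ≡ 37 (mod 44)
39^16 ≡ 37^2 = 1369 ≡ 5 (mod 44)
39^32 ≡ 5^2 = 25 (mod 44)
39^64 ≡ 25^2 = 625 ≡ 9 (mod 44)
39^68 = 39^64 * 39^4 ≡ 9 * 9 (mod 44).
9 * 9 = 81 ≡ 37 (mod 44).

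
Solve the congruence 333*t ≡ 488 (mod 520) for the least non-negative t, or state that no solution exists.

256

gcd(333, 520) = 1, so a unique solution mod 520 exists.
333⁻¹ ≡ 317 (mod 520).
t ≡ 317*488 ≡ 256 (mod 520).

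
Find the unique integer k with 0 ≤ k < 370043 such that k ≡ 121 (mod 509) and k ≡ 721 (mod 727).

509⁻¹ mod 727: 509·10 ≡ 1 (mod 727), so 509⁻¹ ≡ 10.
k = 121 + 509·((721 − 121)·10 mod 727) = 121 + 509·184 = 93777.

93777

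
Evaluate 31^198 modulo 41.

16

198 in binary is 11000110, i.e. 198 = 128 + 64 + 4 + 2.
31^1 ≡ 31 (mod 41)
31^2 ≡ 31^2 = 961 ≡ 18 (mod 41)
31^4 ≡ 18^2 = 324 ≡ 37 (mod 41)
31^8 ≡ 37^2 = 1369 ≡ 16 (mod 41)
31^16 ≡ 16^2 = 256 ≡ 10 (mod 41)
31^32 ≡ 10^2 = 100 ≡ 18 (mod 41)
31^64 ≡ 18^2 = 324 ≡ 37 (mod 41)
31^128 ≡ 37^2 = 1369 ≡ 16 (mod 41)
31^198 = 31^128 * 31^64 * 31^4 * 31^2 ≡ 16 * 37 * 37 * 18 (mod 41).
Accumulate the product:
16 * 37 = 592 ≡ 18
18 * 37 = 666 ≡ 10
10 * 18 = 180 ≡ 16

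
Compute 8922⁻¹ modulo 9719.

By the extended Euclidean algorithm:
9719 = 1·8922 + 797
8922 = 11·797 + 155
797 = 5·155 + 22
155 = 7·22 + 1
22 = 22·1 + 0
gcd(8922, 9719) = 1, so the inverse exists.
Bézout: 1 = −403·9719 + 439·8922.
So 8922⁻¹ ≡ 439 (mod 9719).

439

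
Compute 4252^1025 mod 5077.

5059

1025 in binary is 10000000001, i.e. 1025 = 1024 + 1.
4252^1 ≡ 4252 (mod 5077)
4252^2 ≡ 4252^2 = 18079504 ≡ 307 (mod 5077)
4252^4 ≡ 307^2 = 94249 ≡ 2863 (mod 5077)
4252^8 ≡ 2863^2 = 8196769 ≡ 2491 (mod 5077)
4252^16 ≡ 2491^2 = 6205081 ≡ 987 (mod 5077)
4252^32 ≡ 987^2 = 974169 ≡ 4462 (mod 5077)
4252^64 ≡ 4462^2 = 19909444 ≡ 2527 (mod 5077)
4252^128 ≡ 2527^2 = 6385729 ≡ 3940 (mod 5077)
4252^256 ≡ 3940^2 = 15523600 ≡ 3211 (mod 5077)
4252^512 ≡ 3211^2 = 10310521 ≡ 4211 (mod 5077)
4252^1024 ≡ 4211^2 = 17732521 ≡ 3637 (mod 5077)
4252^1025 = 4252^1024 · 4252^1 ≡ 3637 · 4252 (mod 5077).
3637 · 4252 = 15464524 ≡ 5059 (mod 5077).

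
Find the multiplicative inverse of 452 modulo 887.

887 = 1·452 + 435
452 = 1·435 + 17
435 = 25·17 + 10
17 = 1·10 + 7
10 = 1·7 + 3
7 = 2·3 + 1
3 = 3·1 + 0
gcd(452, 887) = 1, so the inverse exists.
Bézout: 1 = −133·887 + 261·452.
So 452⁻¹ ≡ 261 (mod 887).

261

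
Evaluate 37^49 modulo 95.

Compute successive squares:
37^1 ≡ 37 (mod 95)
37^2 ≡ 37^2 = 1369 ≡ 39 (mod 95)
37^4 ≡ 39^2 = 1521 ≡ 1 (mod 95)
37^8 ≡ 1^2 = 1 (mod 95)
37^16 ≡ 1^2 = 1 (mod 95)
37^32 ≡ 1^2 = 1 (mod 95)
37^49 = 37^32 × 37^16 × 37^1 ≡ 1 × 1 × 37 (mod 95).
Accumulate the product:
1 × 1 = 1
1 × 37 = 37

37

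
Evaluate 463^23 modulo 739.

60

By square-and-multiply:
23 in binary is 10111, i.e. 23 = 16 + 4 + 2 + 1.
463^1 ≡ 463 (mod 739)
463^2 ≡ 463^2 = 214369 ≡ 59 (mod 739)
463^4 ≡ 59^2 = 3481 ≡ 525 (mod 739)
463^8 ≡ 525^2 = 275625 ≡ 717 (mod 739)
463^16 ≡ 717^2 = 514089 ≡ 484 (mod 739)
463^23 = 463^16 · 463^4 · 463^2 · 463^1 ≡ 484 · 525 · 59 · 463 (mod 739).
Accumulate the product:
484 · 525 = 254100 ≡ 623
623 · 59 = 36757 ≡ 546
546 · 463 = 252798 ≡ 60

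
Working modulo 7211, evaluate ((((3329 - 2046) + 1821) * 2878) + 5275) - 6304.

3329 - 2046 = 1283
1283 + 1821 = 3104
3104 * 2878 = 8933312 ≡ 6094 (mod 7211)
6094 + 5275 = 11369 ≡ 4158 (mod 7211)
4158 - 6304 = -2146 ≡ 5065 (mod 7211)

5065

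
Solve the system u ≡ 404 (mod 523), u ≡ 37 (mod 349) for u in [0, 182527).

523⁻¹ mod 349: 523×347 ≡ 1 (mod 349), so 523⁻¹ ≡ 347.
u = 404 + 523×((37 − 404)×347 mod 349) = 404 + 523×36 = 19232.

19232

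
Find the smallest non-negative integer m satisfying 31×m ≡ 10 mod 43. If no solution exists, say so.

35

gcd(31, 43) = 1, so a unique solution mod 43 exists.
31⁻¹ ≡ 25 (mod 43).
m ≡ 25×10 ≡ 35 (mod 43).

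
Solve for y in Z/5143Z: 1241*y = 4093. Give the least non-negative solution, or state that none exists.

5109

gcd(1241, 5143) = 1, so a unique solution mod 5143 exists.
1241⁻¹ ≡ 4712 (mod 5143).
y ≡ 4712*4093 ≡ 5109 (mod 5143).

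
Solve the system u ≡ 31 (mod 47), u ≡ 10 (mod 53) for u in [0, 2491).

1441

47⁻¹ mod 53: 47×44 ≡ 1 (mod 53), so 47⁻¹ ≡ 44.
u = 31 + 47×((10 − 31)×44 mod 53) = 31 + 47×30 = 1441.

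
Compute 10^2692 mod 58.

24

By square-and-multiply:
2692 in binary is 101010000100, i.e. 2692 = 2048 + 512 + 128 + 4.
10^1 ≡ 10 (mod 58)
10^2 ≡ 10^2 = 100 ≡ 42 (mod 58)
10^4 ≡ 42^2 = 1764 ≡ 24 (mod 58)
10^8 ≡ 24^2 = 576 ≡ 54 (mod 58)
10^16 ≡ 54^2 = 2916 ≡ 16 (mod 58)
10^32 ≡ 16^2 = 256 ≡ 24 (mod 58)
10^64 ≡ 24^2 = 576 ≡ 54 (mod 58)
10^128 ≡ 54^2 = 2916 ≡ 16 (mod 58)
10^256 ≡ 16^2 = 256 ≡ 24 (mod 58)
10^512 ≡ 24^2 = 576 ≡ 54 (mod 58)
10^1024 ≡ 54^2 = 2916 ≡ 16 (mod 58)
10^2048 ≡ 16^2 = 256 ≡ 24 (mod 58)
10^2692 = 10^2048 * 10^512 * 10^128 * 10^4 ≡ 24 * 54 * 16 * 24 (mod 58).
Accumulate the product:
24 * 54 = 1296 ≡ 20
20 * 16 = 320 ≡ 30
30 * 24 = 720 ≡ 24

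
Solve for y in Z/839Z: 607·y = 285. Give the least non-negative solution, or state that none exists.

270

gcd(607, 839) = 1, so a unique solution mod 839 exists.
607⁻¹ ≡ 575 (mod 839).
y ≡ 575·285 ≡ 270 (mod 839).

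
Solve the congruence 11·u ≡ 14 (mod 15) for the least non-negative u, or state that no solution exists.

4

gcd(11, 15) = 1, so a unique solution mod 15 exists.
11⁻¹ ≡ 11 (mod 15).
u ≡ 11·14 ≡ 4 (mod 15).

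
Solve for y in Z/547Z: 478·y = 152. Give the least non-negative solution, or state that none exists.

85

gcd(478, 547) = 1, so a unique solution mod 547 exists.
478⁻¹ ≡ 436 (mod 547).
y ≡ 436·152 ≡ 85 (mod 547).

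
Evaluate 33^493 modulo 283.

125

Using repeated squaring:
33^1 ≡ 33 (mod 283)
33^2 ≡ 33^2 = 1089 ≡ 240 (mod 283)
33^4 ≡ 240^2 = 57600 ≡ 151 (mod 283)
33^8 ≡ 151^2 = 22801 ≡ 161 (mod 283)
33^16 ≡ 161^2 = 25921 ≡ 168 (mod 283)
33^32 ≡ 168^2 = 28224 ≡ 207 (mod 283)
33^64 ≡ 207^2 = 42849 ≡ 116 (mod 283)
33^128 ≡ 116^2 = 13456 ≡ 155 (mod 283)
33^256 ≡ 155^2 = 24025 ≡ 253 (mod 283)
33^493 = 33^256 * 33^128 * 33^64 * 33^32 * 33^8 * 33^4 * 33^1 ≡ 253 * 155 * 116 * 207 * 161 * 151 * 33 (mod 283).
Accumulate the product:
253 * 155 = 39215 ≡ 161
161 * 116 = 18676 ≡ 281
281 * 207 = 58167 ≡ 152
152 * 161 = 24472 ≡ 134
134 * 151 = 20234 ≡ 141
141 * 33 = 4653 ≡ 125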